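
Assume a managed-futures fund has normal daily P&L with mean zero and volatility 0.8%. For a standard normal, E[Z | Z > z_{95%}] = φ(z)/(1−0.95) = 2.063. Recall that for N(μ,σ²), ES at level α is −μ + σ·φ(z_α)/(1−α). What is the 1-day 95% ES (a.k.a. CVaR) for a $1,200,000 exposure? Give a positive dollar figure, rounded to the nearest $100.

$19,800

ES = 0.8% × 2.063 = 1.650%.
On $1,200,000: 0.01650 × $1,200,000 = $19,800.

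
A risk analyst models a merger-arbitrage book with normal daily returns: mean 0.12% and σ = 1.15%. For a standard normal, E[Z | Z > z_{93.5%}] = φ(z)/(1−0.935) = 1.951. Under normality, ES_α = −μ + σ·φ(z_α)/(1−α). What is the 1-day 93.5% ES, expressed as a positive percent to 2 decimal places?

ES = −(0.12%) + 1.15% × 1.951 = 2.124%.

2.12%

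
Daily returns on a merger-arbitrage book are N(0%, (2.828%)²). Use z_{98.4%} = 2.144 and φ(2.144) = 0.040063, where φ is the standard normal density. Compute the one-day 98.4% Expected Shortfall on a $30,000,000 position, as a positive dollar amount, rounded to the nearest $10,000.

$2,120,000

Tail multiplier: φ(z)/(1−α) = 0.040063 / 0.016 = 2.504.
ES = 2.828% × 2.504 = 7.081%.
On $30,000,000: 0.07081 × $30,000,000 = $2,124,300.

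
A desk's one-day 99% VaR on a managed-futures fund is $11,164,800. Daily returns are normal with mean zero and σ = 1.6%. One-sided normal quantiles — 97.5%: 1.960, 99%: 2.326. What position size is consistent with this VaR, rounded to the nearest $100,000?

VaR as a fraction of value: z·σ = 2.326 × 1.6% = 3.7216%.
Position = $11,164,800 / 0.037216 = $300,000,000.

$300,000,000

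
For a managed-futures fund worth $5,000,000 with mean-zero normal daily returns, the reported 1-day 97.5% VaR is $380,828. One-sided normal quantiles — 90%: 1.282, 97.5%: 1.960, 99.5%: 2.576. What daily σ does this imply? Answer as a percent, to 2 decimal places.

VaR as a fraction: $380,828 / $5,000,000 = 7.617%.
σ = VaR / z = 7.617% / 1.960 = 3.886%.

3.89%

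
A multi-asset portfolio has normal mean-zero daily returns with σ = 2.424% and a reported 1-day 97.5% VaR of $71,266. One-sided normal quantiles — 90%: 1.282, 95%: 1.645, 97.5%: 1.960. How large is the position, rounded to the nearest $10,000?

$1,500,000

VaR as a fraction of value: z·σ = 1.960 × 2.424% = 4.75104%.
Position = $71,266 / 0.0475104 = $1,500,008.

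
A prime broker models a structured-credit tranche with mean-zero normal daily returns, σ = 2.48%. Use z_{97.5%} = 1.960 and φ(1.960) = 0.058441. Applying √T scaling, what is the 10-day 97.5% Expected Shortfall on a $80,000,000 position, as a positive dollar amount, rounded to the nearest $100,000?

σ_{10d} = 2.48% × √10 = 7.842%.
ES multiplier = φ(z)/(1−α) = 0.058441/0.025 = 2.338.
ES = 7.842% × 2.338 = 18.335%; on $80,000,000: $14,668,000.

$14,700,000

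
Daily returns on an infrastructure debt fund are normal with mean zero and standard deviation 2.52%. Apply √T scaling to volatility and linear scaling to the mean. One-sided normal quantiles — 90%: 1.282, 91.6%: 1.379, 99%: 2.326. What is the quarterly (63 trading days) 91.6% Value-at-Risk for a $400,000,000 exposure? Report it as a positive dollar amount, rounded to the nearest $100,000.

σ_{63d} = 2.52% × √63 = 20.002%.
VaR = 1.379 × 20.002% = 27.583%.
On $400,000,000: 0.27583 × $400,000,000 = $110,332,000.

$110,300,000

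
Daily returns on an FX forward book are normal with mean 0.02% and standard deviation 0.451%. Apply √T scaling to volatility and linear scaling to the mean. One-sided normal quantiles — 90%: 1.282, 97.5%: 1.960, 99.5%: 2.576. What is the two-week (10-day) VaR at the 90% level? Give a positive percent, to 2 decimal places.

σ_{10d} = 0.451% × √10 = 1.426%; μ_{10d} = 10 × 0.02% = 0.200%.
VaR = −(0.200%) + 1.282 × 1.426% = 1.628%.

1.63%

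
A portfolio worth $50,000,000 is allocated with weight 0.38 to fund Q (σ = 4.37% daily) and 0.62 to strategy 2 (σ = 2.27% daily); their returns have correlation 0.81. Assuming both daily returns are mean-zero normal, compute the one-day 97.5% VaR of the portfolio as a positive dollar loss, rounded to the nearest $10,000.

$2,860,000

σ_p² = 0.38²·4.37² + 0.62²·2.27² + 2·0.81·0.38·0.62·4.37·2.27 = 8.5245 (%²).
σ_p = √8.5245 = 2.920%.
At 97.5%, z = 1.960.
VaR = 1.960 × 2.920% = 5.723%; on $50,000,000 that is $2,861,500.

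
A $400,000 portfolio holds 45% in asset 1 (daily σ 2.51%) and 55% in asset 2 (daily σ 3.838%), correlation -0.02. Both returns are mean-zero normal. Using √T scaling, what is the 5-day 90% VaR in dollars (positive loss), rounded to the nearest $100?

$27,200

σ_p = √(0.45²·2.51² + 0.55²·3.838² + 2·-0.02·0.45·0.55·2.51·3.838) = 2.374%.
σ_{5d} = 2.374% × √5 = 5.308%.
z(90%) = 1.282.
VaR = 1.282 × 5.308% = 6.805%; on $400,000 that is $27,220.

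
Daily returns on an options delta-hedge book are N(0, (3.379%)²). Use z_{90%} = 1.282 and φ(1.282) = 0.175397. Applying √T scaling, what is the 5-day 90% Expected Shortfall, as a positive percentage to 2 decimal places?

σ_{5d} = 3.379% × √5 = 7.556%.
ES multiplier = φ(z)/(1−α) = 0.175397/0.1 = 1.754.
ES = 7.556% × 1.754 = 13.253%.

13.25%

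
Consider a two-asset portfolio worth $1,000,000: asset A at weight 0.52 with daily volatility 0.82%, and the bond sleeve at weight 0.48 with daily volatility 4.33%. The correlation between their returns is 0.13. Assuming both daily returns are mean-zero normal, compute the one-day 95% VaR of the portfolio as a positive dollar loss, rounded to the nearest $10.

$35,780

σ_p² = 0.52²·0.82² + 0.48²·4.33² + 2·0.13·0.52·0.48·0.82·4.33 = 4.7320 (%²).
σ_p = √4.7320 = 2.175%.
At 95%, z = 1.645.
VaR = 1.645 × 2.175% = 3.578%; on $1,000,000 that is $35,780.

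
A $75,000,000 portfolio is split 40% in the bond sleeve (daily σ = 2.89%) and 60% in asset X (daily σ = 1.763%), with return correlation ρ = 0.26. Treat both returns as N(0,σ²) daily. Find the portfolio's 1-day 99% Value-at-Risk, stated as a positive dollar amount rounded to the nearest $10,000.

$3,070,000

σ_p² = 0.4²·2.89² + 0.6²·1.763² + 2·0.26·0.4·0.6·2.89·1.763 = 3.0911 (%²).
σ_p = √3.0911 = 1.758%.
At 99%, z = 2.326.
VaR = 2.326 × 1.758% = 4.089%; on $75,000,000 that is $3,066,750.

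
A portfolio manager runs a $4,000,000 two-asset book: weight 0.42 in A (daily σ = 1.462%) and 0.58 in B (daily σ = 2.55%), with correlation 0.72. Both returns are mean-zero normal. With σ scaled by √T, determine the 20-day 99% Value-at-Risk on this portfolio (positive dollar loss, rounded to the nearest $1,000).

σ_p = √(0.42²·1.462² + 0.58²·2.55² + 2·0.72·0.42·0.58·1.462·2.55) = 1.968%.
σ_{20d} = 1.968% × √20 = 8.801%.
z(99%) = 2.326.
VaR = 2.326 × 8.801% = 20.471%; on $4,000,000 that is $818,840.

$819,000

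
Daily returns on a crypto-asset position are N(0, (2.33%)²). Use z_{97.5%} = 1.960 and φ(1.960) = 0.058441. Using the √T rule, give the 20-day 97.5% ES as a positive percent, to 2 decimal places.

24.36%

σ_{20d} = 2.33% × √20 = 10.420%.
ES multiplier = φ(z)/(1−α) = 0.058441/0.025 = 2.338.
ES = 10.420% × 2.338 = 24.362%.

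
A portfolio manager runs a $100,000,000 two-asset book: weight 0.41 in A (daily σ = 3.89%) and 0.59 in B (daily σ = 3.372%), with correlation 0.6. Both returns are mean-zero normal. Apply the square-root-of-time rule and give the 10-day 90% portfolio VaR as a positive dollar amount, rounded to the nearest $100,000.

$13,000,000

σ_p = √(0.41²·3.89² + 0.59²·3.372² + 2·0.6·0.41·0.59·3.89·3.372) = 3.211%.
σ_{10d} = 3.211% × √10 = 10.154%.
z(90%) = 1.282.
VaR = 1.282 × 10.154% = 13.017%; on $100,000,000 that is $13,017,000.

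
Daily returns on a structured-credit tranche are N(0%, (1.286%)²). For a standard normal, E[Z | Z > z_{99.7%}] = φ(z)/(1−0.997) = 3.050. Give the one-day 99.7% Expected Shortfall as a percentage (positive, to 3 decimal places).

ES = 1.286% × 3.050 = 3.922%.

3.922%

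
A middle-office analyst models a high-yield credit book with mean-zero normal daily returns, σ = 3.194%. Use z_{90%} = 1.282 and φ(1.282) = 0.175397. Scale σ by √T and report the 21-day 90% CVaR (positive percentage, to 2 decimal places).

25.67%

σ_{21d} = 3.194% × √21 = 14.637%.
ES multiplier = φ(z)/(1−α) = 0.175397/0.1 = 1.754.
ES = 14.637% × 1.754 = 25.673%.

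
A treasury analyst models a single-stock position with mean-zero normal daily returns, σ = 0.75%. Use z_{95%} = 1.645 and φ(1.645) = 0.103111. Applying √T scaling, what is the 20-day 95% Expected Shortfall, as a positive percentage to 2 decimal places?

6.92%

σ_{20d} = 0.75% × √20 = 3.354%.
ES multiplier = φ(z)/(1−α) = 0.103111/0.05 = 2.062.
ES = 3.354% × 2.062 = 6.916%.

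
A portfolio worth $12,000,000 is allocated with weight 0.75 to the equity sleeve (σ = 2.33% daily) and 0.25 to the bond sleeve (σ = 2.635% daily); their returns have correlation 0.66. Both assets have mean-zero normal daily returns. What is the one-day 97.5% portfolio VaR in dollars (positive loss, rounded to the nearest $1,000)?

σ_p² = 0.75²·2.33² + 0.25²·2.635² + 2·0.66·0.75·0.25·2.33·2.635 = 5.0072 (%²).
σ_p = √5.0072 = 2.238%.
At 97.5%, z = 1.960.
VaR = 1.960 × 2.238% = 4.386%; on $12,000,000 that is $526,320.

$526,000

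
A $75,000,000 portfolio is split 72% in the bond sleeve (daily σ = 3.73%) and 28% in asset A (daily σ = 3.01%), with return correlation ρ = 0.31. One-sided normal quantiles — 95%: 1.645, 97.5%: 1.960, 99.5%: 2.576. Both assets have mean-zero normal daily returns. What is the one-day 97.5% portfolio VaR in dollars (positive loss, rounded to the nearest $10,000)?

$4,490,000

σ_p² = 0.72²·3.73² + 0.28²·3.01² + 2·0.31·0.72·0.28·3.73·3.01 = 9.3261 (%²).
σ_p = √9.3261 = 3.054%.
VaR = 1.960 × 3.054% = 5.986%; on $75,000,000 that is $4,489,500.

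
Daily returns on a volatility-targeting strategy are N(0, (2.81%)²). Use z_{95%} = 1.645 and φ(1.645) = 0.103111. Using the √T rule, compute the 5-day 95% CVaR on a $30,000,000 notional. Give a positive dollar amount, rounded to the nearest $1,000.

$3,887,000

σ_{5d} = 2.81% × √5 = 6.283%.
ES multiplier = φ(z)/(1−α) = 0.103111/0.05 = 2.062.
ES = 6.283% × 2.062 = 12.956%; on $30,000,000: $3,886,800.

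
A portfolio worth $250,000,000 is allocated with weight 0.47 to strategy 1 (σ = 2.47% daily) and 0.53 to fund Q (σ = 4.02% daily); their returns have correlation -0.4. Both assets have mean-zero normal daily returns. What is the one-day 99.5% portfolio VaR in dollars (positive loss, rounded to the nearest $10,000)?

σ_p² = 0.47²·2.47² + 0.53²·4.02² + 2·-0.4·0.47·0.53·2.47·4.02 = 3.9084 (%²).
σ_p = √3.9084 = 1.977%.
At 99.5%, z = 2.576.
VaR = 2.576 × 1.977% = 5.093%; on $250,000,000 that is $12,732,500.

$12,730,000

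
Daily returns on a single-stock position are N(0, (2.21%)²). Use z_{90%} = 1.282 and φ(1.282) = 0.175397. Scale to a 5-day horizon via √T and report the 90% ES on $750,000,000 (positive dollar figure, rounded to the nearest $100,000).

σ_{5d} = 2.21% × √5 = 4.942%.
ES multiplier = φ(z)/(1−α) = 0.175397/0.1 = 1.754.
ES = 4.942% × 1.754 = 8.668%; on $750,000,000: $65,010,000.

$65,000,000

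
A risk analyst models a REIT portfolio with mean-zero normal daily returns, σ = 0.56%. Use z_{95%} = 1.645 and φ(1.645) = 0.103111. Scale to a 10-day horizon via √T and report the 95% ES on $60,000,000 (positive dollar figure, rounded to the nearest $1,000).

$2,191,000

σ_{10d} = 0.56% × √10 = 1.771%.
ES multiplier = φ(z)/(1−α) = 0.103111/0.05 = 2.062.
ES = 1.771% × 2.062 = 3.652%; on $60,000,000: $2,191,200.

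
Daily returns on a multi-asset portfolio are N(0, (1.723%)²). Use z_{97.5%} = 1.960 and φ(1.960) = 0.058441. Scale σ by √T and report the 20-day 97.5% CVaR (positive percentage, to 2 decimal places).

σ_{20d} = 1.723% × √20 = 7.705%.
ES multiplier = φ(z)/(1−α) = 0.058441/0.025 = 2.338.
ES = 7.705% × 2.338 = 18.014%.

18.01%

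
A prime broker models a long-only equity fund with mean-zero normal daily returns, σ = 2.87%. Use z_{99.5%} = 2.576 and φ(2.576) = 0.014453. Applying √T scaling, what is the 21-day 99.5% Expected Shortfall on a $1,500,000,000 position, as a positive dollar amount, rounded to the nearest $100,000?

$570,300,000

σ_{21d} = 2.87% × √21 = 13.152%.
ES multiplier = φ(z)/(1−α) = 0.014453/0.005 = 2.891.
ES = 13.152% × 2.891 = 38.022%; on $1,500,000,000: $570,330,000.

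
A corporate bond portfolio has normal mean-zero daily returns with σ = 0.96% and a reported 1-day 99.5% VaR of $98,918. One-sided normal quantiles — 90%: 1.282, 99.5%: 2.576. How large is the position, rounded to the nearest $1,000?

$4,000,000

VaR as a fraction of value: z·σ = 2.576 × 0.96% = 2.47296%.
Position = $98,918 / 0.0247296 = $3,999,984.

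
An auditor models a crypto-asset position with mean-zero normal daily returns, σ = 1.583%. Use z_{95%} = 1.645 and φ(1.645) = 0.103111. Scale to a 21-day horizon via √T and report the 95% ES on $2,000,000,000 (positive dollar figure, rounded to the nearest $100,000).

σ_{21d} = 1.583% × √21 = 7.254%.
ES multiplier = φ(z)/(1−α) = 0.103111/0.05 = 2.062.
ES = 7.254% × 2.062 = 14.958%; on $2,000,000,000: $299,160,000.

$299,200,000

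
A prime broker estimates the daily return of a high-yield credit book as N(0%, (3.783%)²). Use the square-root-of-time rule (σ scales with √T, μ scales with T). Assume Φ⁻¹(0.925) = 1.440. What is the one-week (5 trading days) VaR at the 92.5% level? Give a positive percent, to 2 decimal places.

12.18%

σ_{5d} = 3.783% × √5 = 8.459%.
VaR = 1.440 × 8.459% = 12.181%.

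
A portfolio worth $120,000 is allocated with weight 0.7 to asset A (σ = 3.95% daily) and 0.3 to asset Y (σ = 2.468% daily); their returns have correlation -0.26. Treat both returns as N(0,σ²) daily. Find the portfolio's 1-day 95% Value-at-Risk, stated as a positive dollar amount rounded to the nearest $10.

σ_p² = 0.7²·3.95² + 0.3²·2.468² + 2·-0.26·0.7·0.3·3.95·2.468 = 7.1289 (%²).
σ_p = √7.1289 = 2.670%.
At 95%, z = 1.645.
VaR = 1.645 × 2.670% = 4.392%; on $120,000 that is $5,270.

$5,270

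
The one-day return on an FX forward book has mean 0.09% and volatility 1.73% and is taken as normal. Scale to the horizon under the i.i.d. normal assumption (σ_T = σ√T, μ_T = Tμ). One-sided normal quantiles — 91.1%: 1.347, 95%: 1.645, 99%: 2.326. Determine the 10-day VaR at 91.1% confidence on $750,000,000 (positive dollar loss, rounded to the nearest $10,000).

$48,520,000

σ_{10d} = 1.73% × √10 = 5.471%; μ_{10d} = 10 × 0.09% = 0.900%.
VaR = −(0.900%) + 1.347 × 5.471% = 6.469%.
On $750,000,000: 0.06469 × $750,000,000 = $48,517,500.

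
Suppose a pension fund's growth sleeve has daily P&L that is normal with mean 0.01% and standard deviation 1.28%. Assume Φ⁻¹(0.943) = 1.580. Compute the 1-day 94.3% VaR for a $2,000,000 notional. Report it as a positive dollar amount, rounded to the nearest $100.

VaR = −μ + z·σ = −(0.01%) + 1.580 × 1.28% = 2.012%.
On $2,000,000: 0.02012 × $2,000,000 = $40,240.

$40,200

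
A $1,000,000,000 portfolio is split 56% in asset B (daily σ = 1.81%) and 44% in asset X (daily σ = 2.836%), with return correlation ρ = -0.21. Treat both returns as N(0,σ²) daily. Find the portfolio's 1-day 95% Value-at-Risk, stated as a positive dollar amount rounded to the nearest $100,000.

$23,600,000

σ_p² = 0.56²·1.81² + 0.44²·2.836² + 2·-0.21·0.56·0.44·1.81·2.836 = 2.0533 (%²).
σ_p = √2.0533 = 1.433%.
At 95%, z = 1.645.
VaR = 1.645 × 1.433% = 2.357%; on $1,000,000,000 that is $23,570,000.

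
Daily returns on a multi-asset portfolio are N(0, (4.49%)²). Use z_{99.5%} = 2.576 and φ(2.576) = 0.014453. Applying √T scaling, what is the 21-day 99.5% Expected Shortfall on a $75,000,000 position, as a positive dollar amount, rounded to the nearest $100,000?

σ_{21d} = 4.49% × √21 = 20.576%.
ES multiplier = φ(z)/(1−α) = 0.014453/0.005 = 2.891.
ES = 20.576% × 2.891 = 59.485%; on $75,000,000: $44,613,750.

$44,600,000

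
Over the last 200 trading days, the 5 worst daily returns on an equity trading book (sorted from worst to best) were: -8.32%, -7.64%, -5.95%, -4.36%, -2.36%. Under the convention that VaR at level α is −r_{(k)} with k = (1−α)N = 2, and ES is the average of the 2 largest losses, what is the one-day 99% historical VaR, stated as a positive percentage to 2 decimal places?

k = 2; the 2nd lowest return is -7.64%, so VaR = 7.64%.

7.64%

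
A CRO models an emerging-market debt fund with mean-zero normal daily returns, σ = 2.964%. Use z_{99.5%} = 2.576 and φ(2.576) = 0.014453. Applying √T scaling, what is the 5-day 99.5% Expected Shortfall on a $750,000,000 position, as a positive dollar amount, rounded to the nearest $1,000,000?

$144,000,000

σ_{5d} = 2.964% × √5 = 6.628%.
ES multiplier = φ(z)/(1−α) = 0.014453/0.005 = 2.891.
ES = 6.628% × 2.891 = 19.162%; on $750,000,000: $143,715,000.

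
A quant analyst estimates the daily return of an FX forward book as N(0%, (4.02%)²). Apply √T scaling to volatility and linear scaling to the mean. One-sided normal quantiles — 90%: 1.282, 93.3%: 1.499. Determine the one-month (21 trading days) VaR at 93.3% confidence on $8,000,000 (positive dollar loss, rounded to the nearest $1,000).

$2,209,000

σ_{21d} = 4.02% × √21 = 18.422%.
VaR = 1.499 × 18.422% = 27.615%.
On $8,000,000: 0.27615 × $8,000,000 = $2,209,200.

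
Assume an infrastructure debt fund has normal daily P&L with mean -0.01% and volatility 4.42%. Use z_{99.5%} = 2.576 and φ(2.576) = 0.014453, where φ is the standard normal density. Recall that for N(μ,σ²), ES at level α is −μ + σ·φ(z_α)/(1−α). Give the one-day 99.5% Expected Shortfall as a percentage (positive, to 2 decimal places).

12.79%

Tail multiplier: φ(z)/(1−α) = 0.014453 / 0.005 = 2.891.
ES = −(-0.01%) + 4.42% × 2.891 = 12.788%.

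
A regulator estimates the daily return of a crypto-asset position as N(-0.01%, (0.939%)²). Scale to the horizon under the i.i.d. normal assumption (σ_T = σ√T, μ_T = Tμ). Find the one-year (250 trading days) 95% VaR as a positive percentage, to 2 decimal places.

26.92%

At 95%, z = 1.645.
σ_{250d} = 0.939% × √250 = 14.847%; μ_{250d} = 250 × -0.01% = -2.500%.
VaR = −(-2.500%) + 1.645 × 14.847% = 26.923%.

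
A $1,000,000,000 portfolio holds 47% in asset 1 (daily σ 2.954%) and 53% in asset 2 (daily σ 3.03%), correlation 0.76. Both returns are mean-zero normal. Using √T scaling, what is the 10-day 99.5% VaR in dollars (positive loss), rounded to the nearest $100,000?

$228,900,000

σ_p = √(0.47²·2.954² + 0.53²·3.03² + 2·0.76·0.47·0.53·2.954·3.03) = 2.810%.
σ_{10d} = 2.810% × √10 = 8.886%.
z(99.5%) = 2.576.
VaR = 2.576 × 8.886% = 22.890%; on $1,000,000,000 that is $228,900,000.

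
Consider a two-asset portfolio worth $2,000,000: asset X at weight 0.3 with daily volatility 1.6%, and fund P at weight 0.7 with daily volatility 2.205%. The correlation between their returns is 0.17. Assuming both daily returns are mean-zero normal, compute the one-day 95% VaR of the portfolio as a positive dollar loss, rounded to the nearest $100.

$55,700

σ_p² = 0.3²·1.6² + 0.7²·2.205² + 2·0.17·0.3·0.7·1.6·2.205 = 2.8647 (%²).
σ_p = √2.8647 = 1.693%.
At 95%, z = 1.645.
VaR = 1.645 × 1.693% = 2.785%; on $2,000,000 that is $55,700.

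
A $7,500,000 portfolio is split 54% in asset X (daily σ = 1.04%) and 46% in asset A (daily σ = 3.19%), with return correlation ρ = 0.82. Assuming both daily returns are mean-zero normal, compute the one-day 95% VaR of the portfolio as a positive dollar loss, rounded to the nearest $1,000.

$241,000

σ_p² = 0.54²·1.04² + 0.46²·3.19² + 2·0.82·0.54·0.46·1.04·3.19 = 3.8202 (%²).
σ_p = √3.8202 = 1.955%.
At 95%, z = 1.645.
VaR = 1.645 × 1.955% = 3.216%; on $7,500,000 that is $241,200.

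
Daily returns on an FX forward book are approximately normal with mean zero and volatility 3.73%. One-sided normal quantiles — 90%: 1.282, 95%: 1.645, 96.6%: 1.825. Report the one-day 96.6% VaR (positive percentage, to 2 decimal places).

VaR = z·σ = 1.825 × 3.73% = 6.807%.

6.81%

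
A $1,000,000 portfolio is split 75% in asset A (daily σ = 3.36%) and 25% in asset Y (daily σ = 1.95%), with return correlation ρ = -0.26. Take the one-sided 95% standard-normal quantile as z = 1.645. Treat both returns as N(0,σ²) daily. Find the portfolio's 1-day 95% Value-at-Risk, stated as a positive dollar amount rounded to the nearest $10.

σ_p² = 0.75²·3.36² + 0.25²·1.95² + 2·-0.26·0.75·0.25·3.36·1.95 = 5.9492 (%²).
σ_p = √5.9492 = 2.439%.
VaR = 1.645 × 2.439% = 4.012%; on $1,000,000 that is $40,120.

$40,120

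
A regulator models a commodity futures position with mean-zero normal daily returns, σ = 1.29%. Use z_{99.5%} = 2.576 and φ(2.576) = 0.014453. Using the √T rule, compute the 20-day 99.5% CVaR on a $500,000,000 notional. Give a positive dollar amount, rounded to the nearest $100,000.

σ_{20d} = 1.29% × √20 = 5.769%.
ES multiplier = φ(z)/(1−α) = 0.014453/0.005 = 2.891.
ES = 5.769% × 2.891 = 16.678%; on $500,000,000: $83,390,000.

$83,400,000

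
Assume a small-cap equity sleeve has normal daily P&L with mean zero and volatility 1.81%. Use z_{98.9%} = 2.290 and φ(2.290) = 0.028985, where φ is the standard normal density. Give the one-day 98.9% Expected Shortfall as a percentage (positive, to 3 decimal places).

Tail multiplier: φ(z)/(1−α) = 0.028985 / 0.011 = 2.635.
ES = 1.81% × 2.635 = 4.769%.

4.769%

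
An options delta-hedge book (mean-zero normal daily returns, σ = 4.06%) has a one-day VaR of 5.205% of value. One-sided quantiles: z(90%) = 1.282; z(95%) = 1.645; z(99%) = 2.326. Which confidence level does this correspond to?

Implied z = VaR/σ = 5.205 / 4.06 = 1.282.
This matches z(90%) = 1.282.

90%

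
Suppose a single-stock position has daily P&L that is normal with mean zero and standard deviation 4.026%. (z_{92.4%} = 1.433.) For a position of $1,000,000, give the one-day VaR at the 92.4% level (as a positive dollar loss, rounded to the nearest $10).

VaR = z·σ = 1.433 × 4.026% = 5.769%.
On $1,000,000: 0.05769 × $1,000,000 = $57,690.

$57,690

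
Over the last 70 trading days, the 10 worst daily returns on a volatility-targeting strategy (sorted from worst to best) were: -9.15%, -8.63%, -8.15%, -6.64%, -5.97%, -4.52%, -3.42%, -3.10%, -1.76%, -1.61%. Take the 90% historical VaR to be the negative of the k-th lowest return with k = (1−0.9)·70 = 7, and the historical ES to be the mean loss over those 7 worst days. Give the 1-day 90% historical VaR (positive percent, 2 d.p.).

k = 7; the 7th lowest return is -3.42%, so VaR = 3.42%.

3.42%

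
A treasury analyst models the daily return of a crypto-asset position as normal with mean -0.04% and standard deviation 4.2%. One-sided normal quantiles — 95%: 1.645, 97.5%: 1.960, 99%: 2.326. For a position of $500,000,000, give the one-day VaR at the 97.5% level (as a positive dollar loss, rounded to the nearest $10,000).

$41,360,000

VaR = −μ + z·σ = −(-0.04%) + 1.960 × 4.2% = 8.272%.
On $500,000,000: 0.08272 × $500,000,000 = $41,360,000.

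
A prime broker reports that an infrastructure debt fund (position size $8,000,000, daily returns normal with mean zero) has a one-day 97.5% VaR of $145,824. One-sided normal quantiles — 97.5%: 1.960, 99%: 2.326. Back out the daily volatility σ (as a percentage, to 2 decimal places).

VaR as a fraction: $145,824 / $8,000,000 = 1.823%.
σ = VaR / z = 1.823% / 1.960 = 0.930%.

0.93%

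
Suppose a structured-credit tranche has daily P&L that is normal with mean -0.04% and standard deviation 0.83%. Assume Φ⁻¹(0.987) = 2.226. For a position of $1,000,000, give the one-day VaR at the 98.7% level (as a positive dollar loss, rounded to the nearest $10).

VaR = −μ + z·σ = −(-0.04%) + 2.226 × 0.83% = 1.888%.
On $1,000,000: 0.01888 × $1,000,000 = $18,880.

$18,880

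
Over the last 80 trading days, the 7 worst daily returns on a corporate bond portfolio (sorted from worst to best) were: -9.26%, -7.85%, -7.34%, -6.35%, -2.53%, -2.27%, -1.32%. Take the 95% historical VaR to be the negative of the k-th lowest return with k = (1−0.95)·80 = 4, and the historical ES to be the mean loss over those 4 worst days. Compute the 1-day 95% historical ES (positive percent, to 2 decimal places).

7.70%

The 4 worst returns sum to -30.80%.
ES = −(-30.80%) / 4 = 7.7% ≈ 7.70%.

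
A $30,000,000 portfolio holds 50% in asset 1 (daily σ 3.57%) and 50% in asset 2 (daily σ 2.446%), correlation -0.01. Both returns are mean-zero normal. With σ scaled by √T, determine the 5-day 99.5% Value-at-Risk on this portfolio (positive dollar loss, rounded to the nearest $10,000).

$3,720,000

σ_p = √(0.5²·3.57² + 0.5²·2.446² + 2·-0.01·0.5·0.5·3.57·2.446) = 2.154%.
σ_{5d} = 2.154% × √5 = 4.816%.
z(99.5%) = 2.576.
VaR = 2.576 × 4.816% = 12.406%; on $30,000,000 that is $3,721,800.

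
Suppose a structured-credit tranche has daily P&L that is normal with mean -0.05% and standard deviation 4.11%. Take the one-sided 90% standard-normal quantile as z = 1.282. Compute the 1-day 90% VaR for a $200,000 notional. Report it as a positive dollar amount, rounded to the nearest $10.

$10,640

VaR = −μ + z·σ = −(-0.05%) + 1.282 × 4.11% = 5.319%.
On $200,000: 0.05319 × $200,000 = $10,638.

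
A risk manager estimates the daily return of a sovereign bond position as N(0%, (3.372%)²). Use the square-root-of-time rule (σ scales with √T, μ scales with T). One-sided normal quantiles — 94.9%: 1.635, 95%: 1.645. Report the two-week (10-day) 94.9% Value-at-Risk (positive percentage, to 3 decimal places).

σ_{10d} = 3.372% × √10 = 10.663%.
VaR = 1.635 × 10.663% = 17.434%.

17.434%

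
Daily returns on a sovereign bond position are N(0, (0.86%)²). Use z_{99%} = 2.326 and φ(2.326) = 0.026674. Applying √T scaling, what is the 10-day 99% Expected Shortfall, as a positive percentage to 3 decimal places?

σ_{10d} = 0.86% × √10 = 2.720%.
ES multiplier = φ(z)/(1−α) = 0.026674/0.01 = 2.667.
ES = 2.720% × 2.667 = 7.254%.

7.254%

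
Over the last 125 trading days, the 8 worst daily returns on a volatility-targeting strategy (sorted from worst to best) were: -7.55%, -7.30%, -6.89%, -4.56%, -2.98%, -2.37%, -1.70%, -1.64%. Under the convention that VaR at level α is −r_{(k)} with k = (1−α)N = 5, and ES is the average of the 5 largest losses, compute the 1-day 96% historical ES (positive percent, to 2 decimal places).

The 5 worst returns sum to -29.28%.
ES = −(-29.28%) / 5 = 5.856% ≈ 5.86%.

5.86%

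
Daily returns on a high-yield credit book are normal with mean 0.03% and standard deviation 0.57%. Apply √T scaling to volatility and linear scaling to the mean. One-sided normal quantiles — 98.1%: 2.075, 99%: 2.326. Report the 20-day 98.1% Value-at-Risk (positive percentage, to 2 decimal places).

σ_{20d} = 0.57% × √20 = 2.549%; μ_{20d} = 20 × 0.03% = 0.600%.
VaR = −(0.600%) + 2.075 × 2.549% = 4.689%.

4.69%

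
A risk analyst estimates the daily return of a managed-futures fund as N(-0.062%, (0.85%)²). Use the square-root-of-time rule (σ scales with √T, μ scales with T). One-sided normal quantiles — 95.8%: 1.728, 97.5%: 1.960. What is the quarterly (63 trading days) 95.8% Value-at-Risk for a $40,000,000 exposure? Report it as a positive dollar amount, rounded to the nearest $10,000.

$6,230,000

σ_{63d} = 0.85% × √63 = 6.747%; μ_{63d} = 63 × -0.062% = -3.906%.
VaR = −(-3.906%) + 1.728 × 6.747% = 15.565%.
On $40,000,000: 0.15565 × $40,000,000 = $6,226,000.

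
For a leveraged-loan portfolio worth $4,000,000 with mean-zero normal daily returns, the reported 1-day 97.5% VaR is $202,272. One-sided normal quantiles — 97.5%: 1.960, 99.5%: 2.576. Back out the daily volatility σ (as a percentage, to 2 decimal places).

VaR as a fraction: $202,272 / $4,000,000 = 5.057%.
σ = VaR / z = 5.057% / 1.960 = 2.580%.

2.58%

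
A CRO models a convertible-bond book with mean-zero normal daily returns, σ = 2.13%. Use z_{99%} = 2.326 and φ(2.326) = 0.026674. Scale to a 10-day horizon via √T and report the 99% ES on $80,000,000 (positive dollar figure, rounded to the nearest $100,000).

$14,400,000

σ_{10d} = 2.13% × √10 = 6.736%.
ES multiplier = φ(z)/(1−α) = 0.026674/0.01 = 2.667.
ES = 6.736% × 2.667 = 17.965%; on $80,000,000: $14,372,000.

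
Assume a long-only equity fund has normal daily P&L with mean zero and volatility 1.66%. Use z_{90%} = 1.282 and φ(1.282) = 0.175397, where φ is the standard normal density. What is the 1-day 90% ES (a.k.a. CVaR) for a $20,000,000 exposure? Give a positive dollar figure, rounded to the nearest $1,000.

$582,000

Tail multiplier: φ(z)/(1−α) = 0.175397 / 0.1 = 1.754.
ES = 1.66% × 1.754 = 2.912%.
On $20,000,000: 0.02912 × $20,000,000 = $582,400.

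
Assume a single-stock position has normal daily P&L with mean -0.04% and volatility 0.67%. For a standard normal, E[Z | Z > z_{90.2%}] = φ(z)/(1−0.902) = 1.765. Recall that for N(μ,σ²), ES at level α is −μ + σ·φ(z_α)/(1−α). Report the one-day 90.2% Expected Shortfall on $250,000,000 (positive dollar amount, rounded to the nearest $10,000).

$3,060,000

ES = −(-0.04%) + 0.67% × 1.765 = 1.223%.
On $250,000,000: 0.01223 × $250,000,000 = $3,057,500.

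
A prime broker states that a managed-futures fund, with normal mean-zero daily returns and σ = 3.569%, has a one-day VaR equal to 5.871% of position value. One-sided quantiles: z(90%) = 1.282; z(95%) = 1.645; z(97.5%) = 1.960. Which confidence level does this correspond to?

Implied z = VaR/σ = 5.871 / 3.569 = 1.645.
This matches z(95%) = 1.645.

95%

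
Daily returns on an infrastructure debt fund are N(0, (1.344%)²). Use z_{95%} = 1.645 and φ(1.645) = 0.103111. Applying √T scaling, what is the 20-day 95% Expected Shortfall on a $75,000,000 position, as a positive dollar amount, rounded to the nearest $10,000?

σ_{20d} = 1.344% × √20 = 6.011%.
ES multiplier = φ(z)/(1−α) = 0.103111/0.05 = 2.062.
ES = 6.011% × 2.062 = 12.395%; on $75,000,000: $9,296,250.

$9,300,000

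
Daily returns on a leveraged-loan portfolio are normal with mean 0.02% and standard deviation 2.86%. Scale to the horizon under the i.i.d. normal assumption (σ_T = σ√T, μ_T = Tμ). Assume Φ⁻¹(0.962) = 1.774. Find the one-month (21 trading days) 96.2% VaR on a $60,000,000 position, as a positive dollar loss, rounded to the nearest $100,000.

$13,700,000

σ_{21d} = 2.86% × √21 = 13.106%; μ_{21d} = 21 × 0.02% = 0.420%.
VaR = −(0.420%) + 1.774 × 13.106% = 22.830%.
On $60,000,000: 0.22830 × $60,000,000 = $13,698,000.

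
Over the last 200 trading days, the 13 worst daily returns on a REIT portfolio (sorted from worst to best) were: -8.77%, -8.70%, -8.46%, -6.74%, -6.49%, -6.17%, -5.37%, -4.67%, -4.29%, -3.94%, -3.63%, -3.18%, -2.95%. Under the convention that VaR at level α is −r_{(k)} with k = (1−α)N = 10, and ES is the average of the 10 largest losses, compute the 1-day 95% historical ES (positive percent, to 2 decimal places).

6.36%

The 10 worst returns sum to -63.60%.
ES = −(-63.60%) / 10 = 6.36%.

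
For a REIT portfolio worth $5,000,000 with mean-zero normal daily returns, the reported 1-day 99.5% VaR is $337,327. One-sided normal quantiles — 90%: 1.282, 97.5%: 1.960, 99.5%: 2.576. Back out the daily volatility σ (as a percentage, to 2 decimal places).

2.62%

VaR as a fraction: $337,327 / $5,000,000 = 6.747%.
σ = VaR / z = 6.747% / 2.576 = 2.619%.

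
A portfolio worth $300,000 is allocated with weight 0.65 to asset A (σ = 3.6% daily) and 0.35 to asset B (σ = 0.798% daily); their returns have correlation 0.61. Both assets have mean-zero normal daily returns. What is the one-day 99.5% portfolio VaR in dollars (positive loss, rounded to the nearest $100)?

σ_p² = 0.65²·3.6² + 0.35²·0.798² + 2·0.61·0.65·0.35·3.6·0.798 = 6.3510 (%²).
σ_p = √6.3510 = 2.520%.
At 99.5%, z = 2.576.
VaR = 2.576 × 2.520% = 6.492%; on $300,000 that is $19,476.

$19,500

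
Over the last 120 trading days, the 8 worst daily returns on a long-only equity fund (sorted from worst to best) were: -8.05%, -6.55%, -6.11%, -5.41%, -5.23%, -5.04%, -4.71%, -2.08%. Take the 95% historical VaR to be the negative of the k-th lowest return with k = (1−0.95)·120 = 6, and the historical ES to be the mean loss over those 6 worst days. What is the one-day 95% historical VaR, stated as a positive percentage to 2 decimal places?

5.04%

k = 6; the 6th lowest return is -5.04%, so VaR = 5.04%.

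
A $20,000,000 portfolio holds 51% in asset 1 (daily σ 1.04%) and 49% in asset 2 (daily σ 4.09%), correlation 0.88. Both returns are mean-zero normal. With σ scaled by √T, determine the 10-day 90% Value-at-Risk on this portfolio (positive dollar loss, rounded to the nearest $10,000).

σ_p = √(0.51²·1.04² + 0.49²·4.09² + 2·0.88·0.51·0.49·1.04·4.09) = 2.484%.
σ_{10d} = 2.484% × √10 = 7.855%.
z(90%) = 1.282.
VaR = 1.282 × 7.855% = 10.070%; on $20,000,000 that is $2,014,000.

$2,010,000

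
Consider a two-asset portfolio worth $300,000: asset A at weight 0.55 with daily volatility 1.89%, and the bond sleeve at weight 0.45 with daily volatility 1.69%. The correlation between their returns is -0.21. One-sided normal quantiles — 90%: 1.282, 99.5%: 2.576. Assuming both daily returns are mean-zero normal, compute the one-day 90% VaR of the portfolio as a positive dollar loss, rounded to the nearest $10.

$4,430

σ_p² = 0.55²·1.89² + 0.45²·1.69² + 2·-0.21·0.55·0.45·1.89·1.69 = 1.3269 (%²).
σ_p = √1.3269 = 1.152%.
VaR = 1.282 × 1.152% = 1.477%; on $300,000 that is $4,431.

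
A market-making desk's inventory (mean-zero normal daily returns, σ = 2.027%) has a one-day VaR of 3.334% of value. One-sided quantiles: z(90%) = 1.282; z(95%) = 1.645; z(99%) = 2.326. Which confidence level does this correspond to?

95%

Implied z = VaR/σ = 3.334 / 2.027 = 1.645.
This matches z(95%) = 1.645.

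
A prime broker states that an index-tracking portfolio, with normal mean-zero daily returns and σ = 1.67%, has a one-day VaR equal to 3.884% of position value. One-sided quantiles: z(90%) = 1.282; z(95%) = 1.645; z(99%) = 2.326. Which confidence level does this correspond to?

99%

Implied z = VaR/σ = 3.884 / 1.67 = 2.326.
This matches z(99%) = 2.326.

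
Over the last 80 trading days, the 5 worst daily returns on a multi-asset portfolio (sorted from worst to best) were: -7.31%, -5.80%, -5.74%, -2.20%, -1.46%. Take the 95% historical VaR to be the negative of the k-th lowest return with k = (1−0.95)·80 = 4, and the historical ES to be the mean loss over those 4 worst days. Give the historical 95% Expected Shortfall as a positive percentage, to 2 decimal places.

The 4 worst returns sum to -21.05%.
ES = −(-21.05%) / 4 = 5.2625% ≈ 5.26%.

5.26%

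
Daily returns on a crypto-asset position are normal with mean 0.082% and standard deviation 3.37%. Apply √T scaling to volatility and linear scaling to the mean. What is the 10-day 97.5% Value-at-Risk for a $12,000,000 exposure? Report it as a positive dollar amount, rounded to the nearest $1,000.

At 97.5%, z = 1.960.
σ_{10d} = 3.37% × √10 = 10.657%; μ_{10d} = 10 × 0.082% = 0.820%.
VaR = −(0.820%) + 1.960 × 10.657% = 20.068%.
On $12,000,000: 0.20068 × $12,000,000 = $2,408,160.

$2,408,000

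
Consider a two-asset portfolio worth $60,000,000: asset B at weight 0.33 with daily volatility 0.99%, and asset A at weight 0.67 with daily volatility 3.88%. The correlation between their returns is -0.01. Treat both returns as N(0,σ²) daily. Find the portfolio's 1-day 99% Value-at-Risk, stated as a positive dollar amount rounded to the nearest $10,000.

σ_p² = 0.33²·0.99² + 0.67²·3.88² + 2·-0.01·0.33·0.67·0.99·3.88 = 6.8477 (%²).
σ_p = √6.8477 = 2.617%.
At 99%, z = 2.326.
VaR = 2.326 × 2.617% = 6.087%; on $60,000,000 that is $3,652,200.

$3,650,000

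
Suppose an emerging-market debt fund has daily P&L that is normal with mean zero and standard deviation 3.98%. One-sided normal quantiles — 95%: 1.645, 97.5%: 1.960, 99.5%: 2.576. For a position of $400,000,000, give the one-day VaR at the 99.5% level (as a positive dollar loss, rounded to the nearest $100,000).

$41,000,000

VaR = z·σ = 2.576 × 3.98% = 10.252%.
On $400,000,000: 0.10252 × $400,000,000 = $41,008,000.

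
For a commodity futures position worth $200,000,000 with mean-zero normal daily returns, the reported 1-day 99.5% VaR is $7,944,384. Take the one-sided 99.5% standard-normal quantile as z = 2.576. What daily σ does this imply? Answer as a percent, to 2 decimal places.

VaR as a fraction: $7,944,384 / $200,000,000 = 3.972%.
σ = VaR / z = 3.972% / 2.576 = 1.542%.

1.54%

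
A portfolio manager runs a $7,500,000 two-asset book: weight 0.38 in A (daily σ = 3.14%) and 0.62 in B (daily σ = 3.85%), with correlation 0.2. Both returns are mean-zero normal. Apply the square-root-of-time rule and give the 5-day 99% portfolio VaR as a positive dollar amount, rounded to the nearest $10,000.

$1,120,000

σ_p = √(0.38²·3.14² + 0.62²·3.85² + 2·0.2·0.38·0.62·3.14·3.85) = 2.874%.
σ_{5d} = 2.874% × √5 = 6.426%.
z(99%) = 2.326.
VaR = 2.326 × 6.426% = 14.947%; on $7,500,000 that is $1,121,025.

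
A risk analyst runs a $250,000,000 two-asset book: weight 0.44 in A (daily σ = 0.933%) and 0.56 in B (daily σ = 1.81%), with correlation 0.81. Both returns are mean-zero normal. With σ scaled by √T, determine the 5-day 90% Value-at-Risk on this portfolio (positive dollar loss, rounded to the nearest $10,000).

σ_p = √(0.44²·0.933² + 0.56²·1.81² + 2·0.81·0.44·0.56·0.933·1.81) = 1.367%.
σ_{5d} = 1.367% × √5 = 3.057%.
z(90%) = 1.282.
VaR = 1.282 × 3.057% = 3.919%; on $250,000,000 that is $9,797,500.

$9,800,000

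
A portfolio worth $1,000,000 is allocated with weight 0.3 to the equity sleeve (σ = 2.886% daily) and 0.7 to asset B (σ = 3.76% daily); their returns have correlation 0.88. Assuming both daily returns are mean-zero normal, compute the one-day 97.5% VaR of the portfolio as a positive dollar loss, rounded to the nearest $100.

$67,000

σ_p² = 0.3²·2.886² + 0.7²·3.76² + 2·0.88·0.3·0.7·2.886·3.76 = 11.6877 (%²).
σ_p = √11.6877 = 3.419%.
At 97.5%, z = 1.960.
VaR = 1.960 × 3.419% = 6.701%; on $1,000,000 that is $67,010.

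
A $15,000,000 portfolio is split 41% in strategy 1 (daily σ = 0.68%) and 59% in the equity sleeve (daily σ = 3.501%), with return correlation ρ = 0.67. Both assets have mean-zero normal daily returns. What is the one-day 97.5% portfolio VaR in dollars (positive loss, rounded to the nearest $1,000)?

$665,000

σ_p² = 0.41²·0.68² + 0.59²·3.501² + 2·0.67·0.41·0.59·0.68·3.501 = 5.1161 (%²).
σ_p = √5.1161 = 2.262%.
At 97.5%, z = 1.960.
VaR = 1.960 × 2.262% = 4.434%; on $15,000,000 that is $665,100.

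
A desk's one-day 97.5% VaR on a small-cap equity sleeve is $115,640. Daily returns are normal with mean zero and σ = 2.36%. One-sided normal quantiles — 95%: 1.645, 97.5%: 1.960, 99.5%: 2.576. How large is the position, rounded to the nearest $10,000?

$2,500,000

VaR as a fraction of value: z·σ = 1.960 × 2.36% = 4.6256%.
Position = $115,640 / 0.046256 = $2,500,000.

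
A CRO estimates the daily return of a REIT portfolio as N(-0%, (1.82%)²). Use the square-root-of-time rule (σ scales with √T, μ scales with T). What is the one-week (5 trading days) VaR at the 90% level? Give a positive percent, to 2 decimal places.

At 90%, z = 1.282.
σ_{5d} = 1.82% × √5 = 4.070%.
VaR = 1.282 × 4.070% = 5.218%.

5.22%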